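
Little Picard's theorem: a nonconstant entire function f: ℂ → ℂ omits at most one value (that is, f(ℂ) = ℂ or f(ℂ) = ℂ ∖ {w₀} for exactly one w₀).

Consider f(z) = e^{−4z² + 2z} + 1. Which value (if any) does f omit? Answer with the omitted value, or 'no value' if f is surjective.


Little Picard bounds the complement of f(ℂ) to at most one point.
The exponent g(z) = −4z² + 2z is a nonconstant polynomial, hence surjective onto ℂ. So e^{g(z)} takes every value in {e^w : w ∈ ℂ} = ℂ ∖ {0}. Adding 1 shifts the range to ℂ ∖ {1}. f omits exactly 1.

Omitted value: 1.


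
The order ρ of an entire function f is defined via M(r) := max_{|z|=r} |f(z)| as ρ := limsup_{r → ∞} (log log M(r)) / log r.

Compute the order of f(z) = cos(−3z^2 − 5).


Write cos(w) = (e^{iw} ± e^{−iw})/(2 or 2i), so |cos(w)| ≤ e^{|w|}. With w = −3z^2 − 5, |w| ≤ 3r^2 + 5 on |z|=r, giving M(r) ≤ e^{3r^2 + 5} and ρ ≤ 2. For the lower bound, choose z on |z|=r with -3z^2 purely imaginary of modulus 3r^2; then |cos(−3z^2 − 5)| grows like e^{3r^2}/2, so ρ ≥ 2. Hence ρ = 2.
Therefore ρ = 2.

Order ρ = 2.


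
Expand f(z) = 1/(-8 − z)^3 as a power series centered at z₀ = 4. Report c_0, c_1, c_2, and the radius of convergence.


Let w = z − z₀, so z = z₀ + w.
Then -8 − z = -8 − (z₀ + w) = (-8 − z₀) − w = -12 − w.
f(z) = 1/(-12 − w)^3 = (1/(-12)^3) · (1 − w/(-12))^{−3}.
By the binomial series (1−u)^{−3} = Σ_{n≥0} C(n+2, 2) u^n for |u|<1, with u = w/(-12):
  c_n = C(n+2, 2) / (-12)^(n+3).
  c_0 = 1/(-12)^3 = -1/1728.
  c_1 = 3/(-12)^4 = 1/6912.
  c_2 = 6/(-12)^5 = -1/41472.
The series is valid for |w/d| < 1, i.e. |z − z₀| < |d|.
Radius of convergence: R = |-8 − z₀| = |-12| = 12 (distance from z₀ to the singularity z = -8).

c_0 = -1/1728, c_1 = 1/6912, c_2 = -1/41472; R = 12.


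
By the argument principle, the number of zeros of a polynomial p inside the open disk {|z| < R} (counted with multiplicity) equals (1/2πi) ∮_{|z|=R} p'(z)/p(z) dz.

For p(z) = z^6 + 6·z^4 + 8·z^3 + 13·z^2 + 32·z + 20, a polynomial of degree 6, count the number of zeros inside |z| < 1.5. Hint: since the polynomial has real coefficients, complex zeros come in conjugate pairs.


The zeros of p are: -1, (1 + 2i), (1 - 2i), (0 + 2i), (0 - 2i), -1.
Their magnitudes are: 1, 2.236, 2.236, 2, 2, 1.
Zeros with |z| < R = 1.5: -1, -1.
Count = 2.
By the argument principle, (1/2πi) ∮_{|z|=R} p'(z)/p(z) dz equals exactly this count.

Number of zeros inside |z| < 1.5: 2.


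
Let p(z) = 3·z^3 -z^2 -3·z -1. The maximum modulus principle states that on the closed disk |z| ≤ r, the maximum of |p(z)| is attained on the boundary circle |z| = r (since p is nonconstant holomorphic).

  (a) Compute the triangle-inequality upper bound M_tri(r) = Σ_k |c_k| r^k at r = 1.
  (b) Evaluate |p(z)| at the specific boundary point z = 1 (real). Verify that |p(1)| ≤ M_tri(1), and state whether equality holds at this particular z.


Coefficients: c_0 = -1, c_1 = -3, c_2 = -1, c_3 = 3. Radius r = 1.
Part (a). Triangle bound: M_tri(r) = Σ_k |c_k| r^k
  = |-1|·1^0 + |-3|·1^1 + |-1|·1^2 + |3|·1^3
  = 1 + 3 + 1 + 3 = 8.
This bounds M(r) := max_{|z|=r} |p(z)| from above; equality holds iff all terms c_k z^k can be made to align in phase at a single z on |z|=r.
Part (b). At z = 1 (real, on the circle |z| = r):
  p(1) = (-1)·1^0 + (-3)·1^1 + (-1)·1^2 + (3)·1^3 = -2.
  |p(1)| = 2.
Check: |p(1)| = 2 ≤ 8 = M_tri(1). ✓ Equality does not hold at z = 1 (the coefficients have mixed signs, so the terms do not all align in phase there).

M_tri(1) = 8; |p(1)| = 2; equality at z=1: no.


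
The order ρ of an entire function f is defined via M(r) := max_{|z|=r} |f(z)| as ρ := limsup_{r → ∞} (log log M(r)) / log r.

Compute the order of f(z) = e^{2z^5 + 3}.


|e^{2z^5 + 3}| = e^{Re(2·z^5) + 3} ≤ e^{2|z|^5 + 3} = e^{2r^5 + 3} on |z| = r, so ρ ≤ 5. Choosing z on |z|=r so that 2·z^5 is real positive (always possible by picking arg z appropriately) gives |f(z)| = e^{2r^5 + 3}, matching the bound. The additive constant 3 does not affect log log M(r) ~ 5·log r. Hence ρ = 5.
Therefore ρ = 5.

Order ρ = 5.


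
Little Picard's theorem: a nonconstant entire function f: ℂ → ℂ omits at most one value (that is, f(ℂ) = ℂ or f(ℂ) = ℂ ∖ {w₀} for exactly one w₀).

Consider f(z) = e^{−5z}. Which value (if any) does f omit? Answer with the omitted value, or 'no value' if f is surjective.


Little Picard bounds the complement of f(ℂ) to at most one point.
e^{−5z} is never zero on ℂ, so 1·e^{−5z} takes every value in ℂ ∖ {0}. Adding 0 shifts the range to ℂ ∖ {0}. Thus f omits exactly the value 0.

Omitted value: 0.


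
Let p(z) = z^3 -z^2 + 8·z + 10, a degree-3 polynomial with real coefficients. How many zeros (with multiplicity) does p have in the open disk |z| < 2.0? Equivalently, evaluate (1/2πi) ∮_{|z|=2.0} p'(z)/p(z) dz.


The zeros of p are: (1 + 3i), (1 - 3i), -1.
Their magnitudes are: 3.162, 3.162, 1.
Zeros with |z| < R = 2.0: -1.
Count = 1.
By the argument principle, (1/2πi) ∮_{|z|=R} p'(z)/p(z) dz equals exactly this count.

Number of zeros inside |z| < 2.0: 1.


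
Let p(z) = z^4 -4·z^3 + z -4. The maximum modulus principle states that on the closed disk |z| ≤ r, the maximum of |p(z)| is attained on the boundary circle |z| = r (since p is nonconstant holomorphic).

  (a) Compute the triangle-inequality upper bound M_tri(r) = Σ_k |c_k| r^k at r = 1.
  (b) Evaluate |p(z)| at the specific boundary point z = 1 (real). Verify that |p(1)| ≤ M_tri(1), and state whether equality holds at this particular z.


Coefficients: c_0 = -4, c_1 = 1, c_2 = 0, c_3 = -4, c_4 = 1. Radius r = 1.
Part (a). Triangle bound: M_tri(r) = Σ_k |c_k| r^k
  = |-4|·1^0 + |1|·1^1 + |0|·1^2 + |-4|·1^3 + |1|·1^4
  = 4 + 1 + 0 + 4 + 1 = 10.
This bounds M(r) := max_{|z|=r} |p(z)| from above; equality holds iff all terms c_k z^k can be made to align in phase at a single z on |z|=r.
Part (b). At z = 1 (real, on the circle |z| = r):
  p(1) = (-4)·1^0 + (1)·1^1 + (0)·1^2 + (-4)·1^3 + (1)·1^4 = -6.
  |p(1)| = 6.
Check: |p(1)| = 6 ≤ 10 = M_tri(1). ✓ Equality does not hold at z = 1 (the coefficients have mixed signs, so the terms do not all align in phase there).

M_tri(1) = 10; |p(1)| = 6; equality at z=1: no.


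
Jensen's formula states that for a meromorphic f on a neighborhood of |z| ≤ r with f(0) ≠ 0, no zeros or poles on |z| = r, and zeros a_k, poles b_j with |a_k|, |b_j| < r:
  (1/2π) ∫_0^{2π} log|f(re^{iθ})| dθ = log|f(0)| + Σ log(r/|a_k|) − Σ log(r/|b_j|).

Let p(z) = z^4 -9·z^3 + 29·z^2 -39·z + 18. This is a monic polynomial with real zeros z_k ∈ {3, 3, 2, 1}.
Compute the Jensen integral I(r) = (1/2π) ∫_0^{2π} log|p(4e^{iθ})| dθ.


Zeros: 1, 2, 3, 3; r = 4.
Inside |z| < r: 1, 2, 3, 3. Outside (|z| ≥ r): ∅.
p(0) = 18, so log|p(0)| = log(18) = 2.8904.
Apply Jensen: I(r) = log|p(0)| + Σ_k log(r/|z_k|), summed over zeros inside |z| < r.
  log(r/|z_k|) for z_k = 3: log(4/3) = 0.2877
  log(r/|z_k|) for z_k = 3: log(4/3) = 0.2877
  log(r/|z_k|) for z_k = 2: log(4/2) = 0.6931
  log(r/|z_k|) for z_k = 1: log(4/1) = 1.3863
Sum over inside zeros: 2.6548.
I(r) = log|p(0)| + (inside sum) = 2.8904 + 2.6548 = 5.5452.
Closed form (all zeros inside, monic): I(r) = n·log(r) = 4·log(4) = 5.5452. ✓

I(r) ≈ 5.5452.


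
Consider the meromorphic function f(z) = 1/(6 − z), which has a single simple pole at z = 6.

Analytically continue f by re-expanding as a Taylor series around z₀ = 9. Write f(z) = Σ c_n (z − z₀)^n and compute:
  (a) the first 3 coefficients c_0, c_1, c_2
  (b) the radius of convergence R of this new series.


Let w = z − z₀, so z = z₀ + w.
Then 6 − z = 6 − (z₀ + w) = (6 − z₀) − w = -3 − w.
f(z) = 1/(-3 − w) = (1/(-3)) · 1/(1 − w/(-3)) = Σ_{n≥0} w^n / (-3)^(n+1).
So c_n = 1/(-3)^(n+1):
  c_0 = 1/(-3)^1 = -1/3.
  c_1 = 1/(-3)^2 = 1/9.
  c_2 = 1/(-3)^3 = -1/27.
The series is valid for |w/d| < 1, i.e. |z − z₀| < |d|.
Radius of convergence: R = |6 − z₀| = |-3| = 3 (distance from z₀ to the singularity z = 6).

c_0 = -1/3, c_1 = 1/9, c_2 = -1/27; R = 3.


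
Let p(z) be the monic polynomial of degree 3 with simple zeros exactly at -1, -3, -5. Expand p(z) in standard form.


The polynomial is p(z) = ∏_{α ∈ S} (z − α), where S = {-1, -3, -5}.
Expanding the product yields: p(z) = z^3 + 9·z^2 + 23·z + 15.
The resulting polynomial has degree 3 and real coefficients as required.

p(z) = z^3 + 9·z^2 + 23·z + 15.


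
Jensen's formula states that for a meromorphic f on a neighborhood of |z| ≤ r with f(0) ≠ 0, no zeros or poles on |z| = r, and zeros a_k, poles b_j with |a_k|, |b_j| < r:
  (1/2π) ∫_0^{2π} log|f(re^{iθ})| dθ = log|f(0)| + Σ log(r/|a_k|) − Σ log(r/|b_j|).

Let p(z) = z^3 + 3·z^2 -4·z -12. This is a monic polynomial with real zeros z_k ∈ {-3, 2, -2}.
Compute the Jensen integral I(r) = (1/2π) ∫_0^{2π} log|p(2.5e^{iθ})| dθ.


Zeros: -3, -2, 2; r = 2.5.
Inside |z| < r: -2, 2. Outside (|z| ≥ r): -3.
p(0) = -12, so log|p(0)| = log(12) = 2.4849.
Apply Jensen: I(r) = log|p(0)| + Σ_k log(r/|z_k|), summed over zeros inside |z| < r.
  log(r/|z_k|) for z_k = 2: log(2.5/2) = 0.2231
  log(r/|z_k|) for z_k = -2: log(2.5/2) = 0.2231
  Outside zeros (-3) contribute nothing to the Jensen sum.
Sum over inside zeros: 0.4463.
I(r) = log|p(0)| + (inside sum) = 2.4849 + 0.4463 = 2.9312.
Note: since some zeros are outside |z| ≤ r, the simplified n·log(r) form does NOT apply — only the inside zeros contribute.

I(r) ≈ 2.9312.


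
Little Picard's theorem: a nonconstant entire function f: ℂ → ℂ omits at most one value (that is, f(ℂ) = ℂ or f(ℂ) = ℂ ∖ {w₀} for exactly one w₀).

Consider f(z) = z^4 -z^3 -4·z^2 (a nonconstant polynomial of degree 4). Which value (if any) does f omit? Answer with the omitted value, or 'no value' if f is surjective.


Little Picard bounds the complement of f(ℂ) to at most one point.
For every w ∈ ℂ, the equation p(z) − w = 0 is a nonconstant polynomial in z and hence has at least one root by the fundamental theorem of algebra. So p is surjective onto ℂ, omitting no value.

Omitted value: no value.


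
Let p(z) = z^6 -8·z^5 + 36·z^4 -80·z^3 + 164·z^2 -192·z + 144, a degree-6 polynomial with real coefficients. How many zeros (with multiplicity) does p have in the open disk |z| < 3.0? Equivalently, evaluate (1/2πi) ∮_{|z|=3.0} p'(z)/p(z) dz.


The zeros of p are: (3 + 3i), (3 - 3i), (0 + 2i), (0 - 2i), (1 + 1i), (1 - 1i).
Their magnitudes are: 4.243, 4.243, 2, 2, 1.414, 1.414.
Zeros with |z| < R = 3.0: (0 + 2i), (0 - 2i), (1 + 1i), (1 - 1i).
Count = 4.
By the argument principle, (1/2πi) ∮_{|z|=R} p'(z)/p(z) dz equals exactly this count.

Number of zeros inside |z| < 3.0: 4.


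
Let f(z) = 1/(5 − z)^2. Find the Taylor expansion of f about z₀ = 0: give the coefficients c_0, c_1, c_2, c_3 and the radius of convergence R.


Let w = z − z₀, so z = z₀ + w.
Then 5 − z = 5 − (z₀ + w) = (5 − z₀) − w = 5 − w.
f(z) = 1/(5 − w)^2 = (1/(5)^2) · (1 − w/(5))^{−2}.
By the binomial series (1−u)^{−2} = Σ_{n≥0} C(n+1, 1) u^n for |u|<1, with u = w/(5):
  c_n = C(n+1, 1) / (5)^(n+2).
  c_0 = 1/(5)^2 = 1/25.
  c_1 = 2/(5)^3 = 2/125.
  c_2 = 3/(5)^4 = 3/625.
  c_3 = 4/(5)^5 = 4/3125.
The series is valid for |w/d| < 1, i.e. |z − z₀| < |d|.
Radius of convergence: R = |5 − z₀| = |5| = 5 (distance from z₀ to the singularity z = 5).

c_0 = 1/25, c_1 = 2/125, c_2 = 3/625, c_3 = 4/3125; R = 5.


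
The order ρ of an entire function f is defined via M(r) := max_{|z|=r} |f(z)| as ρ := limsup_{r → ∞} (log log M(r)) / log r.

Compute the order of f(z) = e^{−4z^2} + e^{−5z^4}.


Each summand is entire of order 2 and 4 respectively (as in the single-exponential case). The order of a sum is at most the max of the orders, so ρ ≤ 4. For the lower bound: on |z|=r choose arg z so that -5z^4 is real positive; then |e^{-5z^4}| = e^{5r^4} while |e^{-4z^2}| ≤ e^{4r^2} = o(e^{5r^4}). So |f| ≥ e^{5r^4}(1 − o(1)) and ρ ≥ 4. Hence ρ = max(2, 4) = 4.
Therefore ρ = 4.

Order ρ = 4.


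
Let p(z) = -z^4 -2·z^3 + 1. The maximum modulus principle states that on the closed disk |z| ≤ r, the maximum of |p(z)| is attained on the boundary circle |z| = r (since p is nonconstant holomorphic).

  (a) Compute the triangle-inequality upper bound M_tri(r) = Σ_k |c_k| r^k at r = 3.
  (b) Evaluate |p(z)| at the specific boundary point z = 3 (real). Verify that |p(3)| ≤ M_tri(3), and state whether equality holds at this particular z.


Coefficients: c_0 = 1, c_1 = 0, c_2 = 0, c_3 = -2, c_4 = -1. Radius r = 3.
Part (a). Triangle bound: M_tri(r) = Σ_k |c_k| r^k
  = |1|·3^0 + |0|·3^1 + |0|·3^2 + |-2|·3^3 + |-1|·3^4
  = 1 + 0 + 0 + 54 + 81 = 136.
This bounds M(r) := max_{|z|=r} |p(z)| from above; equality holds iff all terms c_k z^k can be made to align in phase at a single z on |z|=r.
Part (b). At z = 3 (real, on the circle |z| = r):
  p(3) = (1)·3^0 + (0)·3^1 + (0)·3^2 + (-2)·3^3 + (-1)·3^4 = -134.
  |p(3)| = 134.
Check: |p(3)| = 134 ≤ 136 = M_tri(3). ✓ Equality does not hold at z = 3 (the coefficients have mixed signs, so the terms do not all align in phase there).

M_tri(3) = 136; |p(3)| = 134; equality at z=3: no.


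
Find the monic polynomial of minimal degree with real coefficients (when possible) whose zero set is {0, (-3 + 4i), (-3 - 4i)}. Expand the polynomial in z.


The polynomial is p(z) = ∏_{α ∈ S} (z − α), where S = {0, (-3 + 4i), (-3 - 4i)}.
Expanding the product yields: p(z) = z^3 + 6·z^2 + 25·z.
Note conjugate pairs combine to real quadratics: (z − (-3+4i))(z − (-3−4i)) = z² + 6z + 25.
The resulting polynomial has degree 3 and real coefficients as required.

p(z) = z^3 + 6·z^2 + 25·z.


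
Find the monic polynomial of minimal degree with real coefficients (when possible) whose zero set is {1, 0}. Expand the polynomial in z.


The polynomial is p(z) = ∏_{α ∈ S} (z − α), where S = {1, 0}.
Expanding the product yields: p(z) = z^2 -z.
The resulting polynomial has degree 2 and real coefficients as required.

p(z) = z^2 -z.


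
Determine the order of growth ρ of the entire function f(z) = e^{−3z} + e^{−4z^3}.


Each summand is entire of order 1 and 3 respectively (as in the single-exponential case). The order of a sum is at most the max of the orders, so ρ ≤ 3. For the lower bound: on |z|=r choose arg z so that -4z^3 is real positive; then |e^{-4z^3}| = e^{4r^3} while |e^{-3z}| ≤ e^{3r^1} = o(e^{4r^3}). So |f| ≥ e^{4r^3}(1 − o(1)) and ρ ≥ 3. Hence ρ = max(1, 3) = 3.
Therefore ρ = 3.

Order ρ = 3.


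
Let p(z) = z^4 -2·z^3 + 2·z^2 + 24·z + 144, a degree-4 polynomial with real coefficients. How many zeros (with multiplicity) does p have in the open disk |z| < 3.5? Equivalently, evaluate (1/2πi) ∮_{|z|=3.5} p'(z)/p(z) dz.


The zeros of p are: (3 + 3i), (3 - 3i), (-2 + 2i), (-2 - 2i).
Their magnitudes are: 4.243, 4.243, 2.828, 2.828.
Zeros with |z| < R = 3.5: (-2 + 2i), (-2 - 2i).
Count = 2.
By the argument principle, (1/2πi) ∮_{|z|=R} p'(z)/p(z) dz equals exactly this count.

Number of zeros inside |z| < 3.5: 2.


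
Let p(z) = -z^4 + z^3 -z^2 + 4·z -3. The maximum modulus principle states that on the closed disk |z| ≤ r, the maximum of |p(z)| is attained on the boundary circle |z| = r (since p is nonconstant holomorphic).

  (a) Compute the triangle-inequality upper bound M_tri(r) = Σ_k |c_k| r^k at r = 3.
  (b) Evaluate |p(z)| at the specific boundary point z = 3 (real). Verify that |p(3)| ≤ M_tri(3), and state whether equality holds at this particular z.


Coefficients: c_0 = -3, c_1 = 4, c_2 = -1, c_3 = 1, c_4 = -1. Radius r = 3.
Part (a). Triangle bound: M_tri(r) = Σ_k |c_k| r^k
  = |-3|·3^0 + |4|·3^1 + |-1|·3^2 + |1|·3^3 + |-1|·3^4
  = 3 + 12 + 9 + 27 + 81 = 132.
This bounds M(r) := max_{|z|=r} |p(z)| from above; equality holds iff all terms c_k z^k can be made to align in phase at a single z on |z|=r.
Part (b). At z = 3 (real, on the circle |z| = r):
  p(3) = (-3)·3^0 + (4)·3^1 + (-1)·3^2 + (1)·3^3 + (-1)·3^4 = -54.
  |p(3)| = 54.
Check: |p(3)| = 54 ≤ 132 = M_tri(3). ✓ Equality does not hold at z = 3 (the coefficients have mixed signs, so the terms do not all align in phase there).

M_tri(3) = 132; |p(3)| = 54; equality at z=3: no.


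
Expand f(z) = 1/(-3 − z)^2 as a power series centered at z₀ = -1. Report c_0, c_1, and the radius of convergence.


Let w = z − z₀, so z = z₀ + w.
Then -3 − z = -3 − (z₀ + w) = (-3 − z₀) − w = -2 − w.
f(z) = 1/(-2 − w)^2 = (1/(-2)^2) · (1 − w/(-2))^{−2}.
By the binomial series (1−u)^{−2} = Σ_{n≥0} C(n+1, 1) u^n for |u|<1, with u = w/(-2):
  c_n = C(n+1, 1) / (-2)^(n+2).
  c_0 = 1/(-2)^2 = 1/4.
  c_1 = 2/(-2)^3 = -1/4.
The series is valid for |w/d| < 1, i.e. |z − z₀| < |d|.
Radius of convergence: R = |-3 − z₀| = |-2| = 2 (distance from z₀ to the singularity z = -3).

c_0 = 1/4, c_1 = -1/4; R = 2.


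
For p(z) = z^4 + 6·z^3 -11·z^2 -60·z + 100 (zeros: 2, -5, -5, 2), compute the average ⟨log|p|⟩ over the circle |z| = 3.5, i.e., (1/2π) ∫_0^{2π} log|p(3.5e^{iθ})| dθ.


Zeros: -5, -5, 2, 2; r = 3.5.
Inside |z| < r: 2, 2. Outside (|z| ≥ r): -5, -5.
p(0) = 100, so log|p(0)| = log(100) = 4.6052.
Apply Jensen: I(r) = log|p(0)| + Σ_k log(r/|z_k|), summed over zeros inside |z| < r.
  log(r/|z_k|) for z_k = 2: log(3.5/2) = 0.5596
  log(r/|z_k|) for z_k = 2: log(3.5/2) = 0.5596
  Outside zeros (-5, -5) contribute nothing to the Jensen sum.
Sum over inside zeros: 1.1192.
I(r) = log|p(0)| + (inside sum) = 4.6052 + 1.1192 = 5.7244.
Note: since some zeros are outside |z| ≤ r, the simplified n·log(r) form does NOT apply — only the inside zeros contribute.

I(r) ≈ 5.7244.


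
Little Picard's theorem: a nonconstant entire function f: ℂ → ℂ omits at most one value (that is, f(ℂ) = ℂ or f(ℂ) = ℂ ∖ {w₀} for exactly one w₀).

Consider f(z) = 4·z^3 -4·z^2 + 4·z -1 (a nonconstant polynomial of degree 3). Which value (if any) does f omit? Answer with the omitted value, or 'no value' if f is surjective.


Little Picard bounds the complement of f(ℂ) to at most one point.
For every w ∈ ℂ, the equation p(z) − w = 0 is a nonconstant polynomial in z and hence has at least one root by the fundamental theorem of algebra. So p is surjective onto ℂ, omitting no value.

Omitted value: no value.


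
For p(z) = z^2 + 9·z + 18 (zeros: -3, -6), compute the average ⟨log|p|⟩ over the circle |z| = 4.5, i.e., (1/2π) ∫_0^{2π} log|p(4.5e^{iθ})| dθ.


Zeros: -6, -3; r = 4.5.
Inside |z| < r: -3. Outside (|z| ≥ r): -6.
p(0) = 18, so log|p(0)| = log(18) = 2.8904.
Apply Jensen: I(r) = log|p(0)| + Σ_k log(r/|z_k|), summed over zeros inside |z| < r.
  log(r/|z_k|) for z_k = -3: log(4.5/3) = 0.4055
  Outside zeros (-6) contribute nothing to the Jensen sum.
Sum over inside zeros: 0.4055.
I(r) = log|p(0)| + (inside sum) = 2.8904 + 0.4055 = 3.2958.
Note: since some zeros are outside |z| ≤ r, the simplified n·log(r) form does NOT apply — only the inside zeros contribute.

I(r) ≈ 3.2958.


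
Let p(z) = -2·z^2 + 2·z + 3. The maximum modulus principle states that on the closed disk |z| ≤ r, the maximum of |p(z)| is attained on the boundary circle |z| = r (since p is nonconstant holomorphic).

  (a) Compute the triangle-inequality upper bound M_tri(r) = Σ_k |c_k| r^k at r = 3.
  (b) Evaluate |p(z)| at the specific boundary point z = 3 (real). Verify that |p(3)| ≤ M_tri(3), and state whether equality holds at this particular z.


Coefficients: c_0 = 3, c_1 = 2, c_2 = -2. Radius r = 3.
Part (a). Triangle bound: M_tri(r) = Σ_k |c_k| r^k
  = |3|·3^0 + |2|·3^1 + |-2|·3^2
  = 3 + 6 + 18 = 27.
This bounds M(r) := max_{|z|=r} |p(z)| from above; equality holds iff all terms c_k z^k can be made to align in phase at a single z on |z|=r.
Part (b). At z = 3 (real, on the circle |z| = r):
  p(3) = (3)·3^0 + (2)·3^1 + (-2)·3^2 = -9.
  |p(3)| = 9.
Check: |p(3)| = 9 ≤ 27 = M_tri(3). ✓ Equality does not hold at z = 3 (the coefficients have mixed signs, so the terms do not all align in phase there).

M_tri(3) = 27; |p(3)| = 9; equality at z=3: no.


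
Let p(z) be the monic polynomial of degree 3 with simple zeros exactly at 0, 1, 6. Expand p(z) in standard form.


The polynomial is p(z) = ∏_{α ∈ S} (z − α), where S = {0, 1, 6}.
Expanding the product yields: p(z) = z^3 -7·z^2 + 6·z.
The resulting polynomial has degree 3 and real coefficients as required.

p(z) = z^3 -7·z^2 + 6·z.


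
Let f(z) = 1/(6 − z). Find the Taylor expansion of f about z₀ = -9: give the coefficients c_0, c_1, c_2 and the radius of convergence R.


Let w = z − z₀, so z = z₀ + w.
Then 6 − z = 6 − (z₀ + w) = (6 − z₀) − w = 15 − w.
f(z) = 1/(15 − w) = (1/(15)) · 1/(1 − w/(15)) = Σ_{n≥0} w^n / (15)^(n+1).
So c_n = 1/(15)^(n+1):
  c_0 = 1/(15)^1 = 1/15.
  c_1 = 1/(15)^2 = 1/225.
  c_2 = 1/(15)^3 = 1/3375.
The series is valid for |w/d| < 1, i.e. |z − z₀| < |d|.
Radius of convergence: R = |6 − z₀| = |15| = 15 (distance from z₀ to the singularity z = 6).

c_0 = 1/15, c_1 = 1/225, c_2 = 1/3375; R = 15.


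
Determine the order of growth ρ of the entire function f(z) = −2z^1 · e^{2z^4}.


M(r) = max_{|z|=r} |-2|·|z|^1·|e^{2z^4}| = 2·r^1 · e^{2r^4} (the factors attain their maxima compatibly on |z|=r). Then log M(r) = log 2 + 1·log r + 2r^4, dominated by the last term, so log log M(r) ~ 4·log r. The polynomial factor -2z^1 contributes only a log r term and does not affect the order. ρ = 4.
Therefore ρ = 4.

Order ρ = 4.


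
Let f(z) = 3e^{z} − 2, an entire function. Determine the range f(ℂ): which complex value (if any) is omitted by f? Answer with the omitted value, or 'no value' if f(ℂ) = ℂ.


Little Picard bounds the complement of f(ℂ) to at most one point.
e^{z} is never zero on ℂ, so 3·e^{z} takes every value in ℂ ∖ {0}. Adding -2 shifts the range to ℂ ∖ {-2}. Thus f omits exactly the value -2.

Omitted value: -2.


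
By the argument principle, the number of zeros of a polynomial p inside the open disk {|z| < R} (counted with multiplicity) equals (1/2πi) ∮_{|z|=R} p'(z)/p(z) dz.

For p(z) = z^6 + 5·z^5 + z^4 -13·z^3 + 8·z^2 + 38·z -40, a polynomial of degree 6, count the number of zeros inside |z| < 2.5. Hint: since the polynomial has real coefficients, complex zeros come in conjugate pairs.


The zeros of p are: 1, -4, (-2 + 1i), (-2 - 1i), (1 + 1i), (1 - 1i).
Their magnitudes are: 1, 4, 2.236, 2.236, 1.414, 1.414.
Zeros with |z| < R = 2.5: 1, (-2 + 1i), (-2 - 1i), (1 + 1i), (1 - 1i).
Count = 5.
By the argument principle, (1/2πi) ∮_{|z|=R} p'(z)/p(z) dz equals exactly this count.

Number of zeros inside |z| < 2.5: 5.


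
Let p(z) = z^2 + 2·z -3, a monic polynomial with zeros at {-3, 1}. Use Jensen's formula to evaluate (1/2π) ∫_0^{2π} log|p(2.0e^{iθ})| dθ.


Zeros: -3, 1; r = 2.0.
Inside |z| < r: 1. Outside (|z| ≥ r): -3.
p(0) = -3, so log|p(0)| = log(3) = 1.0986.
Apply Jensen: I(r) = log|p(0)| + Σ_k log(r/|z_k|), summed over zeros inside |z| < r.
  log(r/|z_k|) for z_k = 1: log(2.0/1) = 0.6931
  Outside zeros (-3) contribute nothing to the Jensen sum.
Sum over inside zeros: 0.6931.
I(r) = log|p(0)| + (inside sum) = 1.0986 + 0.6931 = 1.7918.
Note: since some zeros are outside |z| ≤ r, the simplified n·log(r) form does NOT apply — only the inside zeros contribute.

I(r) ≈ 1.7918.


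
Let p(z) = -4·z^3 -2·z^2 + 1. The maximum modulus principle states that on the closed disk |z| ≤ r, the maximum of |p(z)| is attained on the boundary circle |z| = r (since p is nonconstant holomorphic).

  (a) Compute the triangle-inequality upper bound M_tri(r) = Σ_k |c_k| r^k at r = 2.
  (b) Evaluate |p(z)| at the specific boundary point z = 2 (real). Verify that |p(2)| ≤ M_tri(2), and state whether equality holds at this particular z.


Coefficients: c_0 = 1, c_1 = 0, c_2 = -2, c_3 = -4. Radius r = 2.
Part (a). Triangle bound: M_tri(r) = Σ_k |c_k| r^k
  = |1|·2^0 + |0|·2^1 + |-2|·2^2 + |-4|·2^3
  = 1 + 0 + 8 + 32 = 41.
This bounds M(r) := max_{|z|=r} |p(z)| from above; equality holds iff all terms c_k z^k can be made to align in phase at a single z on |z|=r.
Part (b). At z = 2 (real, on the circle |z| = r):
  p(2) = (1)·2^0 + (0)·2^1 + (-2)·2^2 + (-4)·2^3 = -39.
  |p(2)| = 39.
Check: |p(2)| = 39 ≤ 41 = M_tri(2). ✓ Equality does not hold at z = 2 (the coefficients have mixed signs, so the terms do not all align in phase there).

M_tri(2) = 41; |p(2)| = 39; equality at z=2: no.


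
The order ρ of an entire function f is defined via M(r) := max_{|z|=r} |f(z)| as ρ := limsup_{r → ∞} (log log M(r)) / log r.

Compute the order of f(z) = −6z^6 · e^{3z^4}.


M(r) = max_{|z|=r} |-6|·|z|^6·|e^{3z^4}| = 6·r^6 · e^{3r^4} (the factors attain their maxima compatibly on |z|=r). Then log M(r) = log 6 + 6·log r + 3r^4, dominated by the last term, so log log M(r) ~ 4·log r. The polynomial factor -6z^6 contributes only a log r term and does not affect the order. ρ = 4.
Therefore ρ = 4.

Order ρ = 4.


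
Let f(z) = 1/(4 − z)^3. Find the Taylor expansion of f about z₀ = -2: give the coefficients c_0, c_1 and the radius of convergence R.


Let w = z − z₀, so z = z₀ + w.
Then 4 − z = 4 − (z₀ + w) = (4 − z₀) − w = 6 − w.
f(z) = 1/(6 − w)^3 = (1/(6)^3) · (1 − w/(6))^{−3}.
By the binomial series (1−u)^{−3} = Σ_{n≥0} C(n+2, 2) u^n for |u|<1, with u = w/(6):
  c_n = C(n+2, 2) / (6)^(n+3).
  c_0 = 1/(6)^3 = 1/216.
  c_1 = 3/(6)^4 = 1/432.
The series is valid for |w/d| < 1, i.e. |z − z₀| < |d|.
Radius of convergence: R = |4 − z₀| = |6| = 6 (distance from z₀ to the singularity z = 4).

c_0 = 1/216, c_1 = 1/432; R = 6.


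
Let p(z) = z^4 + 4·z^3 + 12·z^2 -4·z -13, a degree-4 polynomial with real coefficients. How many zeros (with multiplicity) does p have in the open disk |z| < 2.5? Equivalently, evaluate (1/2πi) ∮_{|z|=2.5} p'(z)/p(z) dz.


The zeros of p are: (-2 + 3i), (-2 - 3i), -1, 1.
Their magnitudes are: 3.606, 3.606, 1, 1.
Zeros with |z| < R = 2.5: -1, 1.
Count = 2.
By the argument principle, (1/2πi) ∮_{|z|=R} p'(z)/p(z) dz equals exactly this count.

Number of zeros inside |z| < 2.5: 2.


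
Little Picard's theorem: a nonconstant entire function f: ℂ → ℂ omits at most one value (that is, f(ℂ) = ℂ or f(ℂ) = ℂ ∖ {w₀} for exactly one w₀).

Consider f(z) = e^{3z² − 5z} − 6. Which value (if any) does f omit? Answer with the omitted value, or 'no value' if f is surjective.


Little Picard bounds the complement of f(ℂ) to at most one point.
The exponent g(z) = 3z² − 5z is a nonconstant polynomial, hence surjective onto ℂ. So e^{g(z)} takes every value in {e^w : w ∈ ℂ} = ℂ ∖ {0}. Adding -6 shifts the range to ℂ ∖ {-6}. f omits exactly -6.

Omitted value: -6.


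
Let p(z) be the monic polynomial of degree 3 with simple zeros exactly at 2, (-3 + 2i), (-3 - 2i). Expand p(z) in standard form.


The polynomial is p(z) = ∏_{α ∈ S} (z − α), where S = {2, (-3 + 2i), (-3 - 2i)}.
Expanding the product yields: p(z) = z^3 + 4·z^2 + z -26.
Note conjugate pairs combine to real quadratics: (z − (-3+2i))(z − (-3−2i)) = z² + 6z + 13.
The resulting polynomial has degree 3 and real coefficients as required.

p(z) = z^3 + 4·z^2 + z -26.


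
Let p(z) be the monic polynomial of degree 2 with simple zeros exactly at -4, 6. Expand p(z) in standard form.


The polynomial is p(z) = ∏_{α ∈ S} (z − α), where S = {-4, 6}.
Expanding the product yields: p(z) = z^2 -2·z -24.
The resulting polynomial has degree 2 and real coefficients as required.

p(z) = z^2 -2·z -24.


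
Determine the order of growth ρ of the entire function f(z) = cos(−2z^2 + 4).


Write cos(w) = (e^{iw} ± e^{−iw})/(2 or 2i), so |cos(w)| ≤ e^{|w|}. With w = −2z^2 + 4, |w| ≤ 2r^2 + 4 on |z|=r, giving M(r) ≤ e^{2r^2 + 4} and ρ ≤ 2. For the lower bound, choose z on |z|=r with -2z^2 purely imaginary of modulus 2r^2; then |cos(−2z^2 + 4)| grows like e^{2r^2}/2, so ρ ≥ 2. Hence ρ = 2.
Therefore ρ = 2.

Order ρ = 2.


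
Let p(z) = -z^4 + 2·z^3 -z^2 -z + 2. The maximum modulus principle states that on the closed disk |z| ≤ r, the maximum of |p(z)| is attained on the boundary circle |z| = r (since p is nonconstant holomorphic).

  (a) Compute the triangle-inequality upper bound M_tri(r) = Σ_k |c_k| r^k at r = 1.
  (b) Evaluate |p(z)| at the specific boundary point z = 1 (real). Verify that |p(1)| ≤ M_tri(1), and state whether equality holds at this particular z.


Coefficients: c_0 = 2, c_1 = -1, c_2 = -1, c_3 = 2, c_4 = -1. Radius r = 1.
Part (a). Triangle bound: M_tri(r) = Σ_k |c_k| r^k
  = |2|·1^0 + |-1|·1^1 + |-1|·1^2 + |2|·1^3 + |-1|·1^4
  = 2 + 1 + 1 + 2 + 1 = 7.
This bounds M(r) := max_{|z|=r} |p(z)| from above; equality holds iff all terms c_k z^k can be made to align in phase at a single z on |z|=r.
Part (b). At z = 1 (real, on the circle |z| = r):
  p(1) = (2)·1^0 + (-1)·1^1 + (-1)·1^2 + (2)·1^3 + (-1)·1^4 = 1.
  |p(1)| = 1.
Check: |p(1)| = 1 ≤ 7 = M_tri(1). ✓ Equality does not hold at z = 1 (the coefficients have mixed signs, so the terms do not all align in phase there).

M_tri(1) = 7; |p(1)| = 1; equality at z=1: no.


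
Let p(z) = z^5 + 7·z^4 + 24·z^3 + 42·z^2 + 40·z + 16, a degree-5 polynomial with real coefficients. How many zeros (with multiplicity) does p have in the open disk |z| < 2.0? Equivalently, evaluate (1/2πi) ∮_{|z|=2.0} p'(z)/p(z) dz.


The zeros of p are: (-2 + 2i), (-2 - 2i), (-1 + 1i), (-1 - 1i), -1.
Their magnitudes are: 2.828, 2.828, 1.414, 1.414, 1.
Zeros with |z| < R = 2.0: (-1 + 1i), (-1 - 1i), -1.
Count = 3.
By the argument principle, (1/2πi) ∮_{|z|=R} p'(z)/p(z) dz equals exactly this count.

Number of zeros inside |z| < 2.0: 3.


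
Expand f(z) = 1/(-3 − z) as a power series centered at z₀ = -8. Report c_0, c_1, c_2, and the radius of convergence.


Let w = z − z₀, so z = z₀ + w.
Then -3 − z = -3 − (z₀ + w) = (-3 − z₀) − w = 5 − w.
f(z) = 1/(5 − w) = (1/(5)) · 1/(1 − w/(5)) = Σ_{n≥0} w^n / (5)^(n+1).
So c_n = 1/(5)^(n+1):
  c_0 = 1/(5)^1 = 1/5.
  c_1 = 1/(5)^2 = 1/25.
  c_2 = 1/(5)^3 = 1/125.
The series is valid for |w/d| < 1, i.e. |z − z₀| < |d|.
Radius of convergence: R = |-3 − z₀| = |5| = 5 (distance from z₀ to the singularity z = -3).

c_0 = 1/5, c_1 = 1/25, c_2 = 1/125; R = 5.


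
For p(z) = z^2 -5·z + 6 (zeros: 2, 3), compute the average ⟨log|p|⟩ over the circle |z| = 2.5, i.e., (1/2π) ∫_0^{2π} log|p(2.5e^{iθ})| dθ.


Zeros: 2, 3; r = 2.5.
Inside |z| < r: 2. Outside (|z| ≥ r): 3.
p(0) = 6, so log|p(0)| = log(6) = 1.7918.
Apply Jensen: I(r) = log|p(0)| + Σ_k log(r/|z_k|), summed over zeros inside |z| < r.
  log(r/|z_k|) for z_k = 2: log(2.5/2) = 0.2231
  Outside zeros (3) contribute nothing to the Jensen sum.
Sum over inside zeros: 0.2231.
I(r) = log|p(0)| + (inside sum) = 1.7918 + 0.2231 = 2.0149.
Note: since some zeros are outside |z| ≤ r, the simplified n·log(r) form does NOT apply — only the inside zeros contribute.

I(r) ≈ 2.0149.


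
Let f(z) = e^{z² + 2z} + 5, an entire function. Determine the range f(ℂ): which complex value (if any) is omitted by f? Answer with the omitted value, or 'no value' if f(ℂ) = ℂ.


Little Picard bounds the complement of f(ℂ) to at most one point.
The exponent g(z) = z² + 2z is a nonconstant polynomial, hence surjective onto ℂ. So e^{g(z)} takes every value in {e^w : w ∈ ℂ} = ℂ ∖ {0}. Adding 5 shifts the range to ℂ ∖ {5}. f omits exactly 5.

Omitted value: 5.


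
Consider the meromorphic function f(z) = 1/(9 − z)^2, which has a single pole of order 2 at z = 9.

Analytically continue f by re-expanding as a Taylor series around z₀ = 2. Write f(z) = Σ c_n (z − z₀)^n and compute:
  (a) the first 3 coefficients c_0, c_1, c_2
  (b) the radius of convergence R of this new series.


Let w = z − z₀, so z = z₀ + w.
Then 9 − z = 9 − (z₀ + w) = (9 − z₀) − w = 7 − w.
f(z) = 1/(7 − w)^2 = (1/(7)^2) · (1 − w/(7))^{−2}.
By the binomial series (1−u)^{−2} = Σ_{n≥0} C(n+1, 1) u^n for |u|<1, with u = w/(7):
  c_n = C(n+1, 1) / (7)^(n+2).
  c_0 = 1/(7)^2 = 1/49.
  c_1 = 2/(7)^3 = 2/343.
  c_2 = 3/(7)^4 = 3/2401.
The series is valid for |w/d| < 1, i.e. |z − z₀| < |d|.
Radius of convergence: R = |9 − z₀| = |7| = 7 (distance from z₀ to the singularity z = 9).

c_0 = 1/49, c_1 = 2/343, c_2 = 3/2401; R = 7.


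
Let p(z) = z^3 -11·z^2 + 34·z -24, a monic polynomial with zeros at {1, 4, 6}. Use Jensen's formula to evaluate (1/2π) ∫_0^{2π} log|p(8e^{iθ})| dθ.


Zeros: 1, 4, 6; r = 8.
Inside |z| < r: 1, 4, 6. Outside (|z| ≥ r): ∅.
p(0) = -24, so log|p(0)| = log(24) = 3.1781.
Apply Jensen: I(r) = log|p(0)| + Σ_k log(r/|z_k|), summed over zeros inside |z| < r.
  log(r/|z_k|) for z_k = 1: log(8/1) = 2.0794
  log(r/|z_k|) for z_k = 4: log(8/4) = 0.6931
  log(r/|z_k|) for z_k = 6: log(8/6) = 0.2877
Sum over inside zeros: 3.0603.
I(r) = log|p(0)| + (inside sum) = 3.1781 + 3.0603 = 6.2383.
Closed form (all zeros inside, monic): I(r) = n·log(r) = 3·log(8) = 6.2383. ✓

I(r) ≈ 6.2383.


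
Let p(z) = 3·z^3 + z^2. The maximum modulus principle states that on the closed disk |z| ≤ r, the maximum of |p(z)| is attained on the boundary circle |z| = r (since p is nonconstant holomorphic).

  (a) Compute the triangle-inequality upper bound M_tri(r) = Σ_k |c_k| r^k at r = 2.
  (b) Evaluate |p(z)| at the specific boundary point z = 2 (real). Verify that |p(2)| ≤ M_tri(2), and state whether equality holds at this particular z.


Coefficients: c_0 = 0, c_1 = 0, c_2 = 1, c_3 = 3. Radius r = 2.
Part (a). Triangle bound: M_tri(r) = Σ_k |c_k| r^k
  = |0|·2^0 + |0|·2^1 + |1|·2^2 + |3|·2^3
  = 0 + 0 + 4 + 24 = 28.
This bounds M(r) := max_{|z|=r} |p(z)| from above; equality holds iff all terms c_k z^k can be made to align in phase at a single z on |z|=r.
Part (b). At z = 2 (real, on the circle |z| = r):
  p(2) = (0)·2^0 + (0)·2^1 + (1)·2^2 + (3)·2^3 = 28.
  |p(2)| = 28.
Since all nonzero coefficients share the same sign, |p(2)| = 28 = M_tri(2); the triangle bound is attained at z = 2, so in fact M(r) = 28.

M_tri(2) = 28; |p(2)| = 28; equality at z=2: yes.


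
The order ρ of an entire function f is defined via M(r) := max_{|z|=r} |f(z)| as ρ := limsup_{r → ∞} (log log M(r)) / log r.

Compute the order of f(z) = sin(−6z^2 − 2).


Write sin(w) = (e^{iw} ± e^{−iw})/(2 or 2i), so |sin(w)| ≤ e^{|w|}. With w = −6z^2 − 2, |w| ≤ 6r^2 + 2 on |z|=r, giving M(r) ≤ e^{6r^2 + 2} and ρ ≤ 2. For the lower bound, choose z on |z|=r with -6z^2 purely imaginary of modulus 6r^2; then |sin(−6z^2 − 2)| grows like e^{6r^2}/2, so ρ ≥ 2. Hence ρ = 2.
Therefore ρ = 2.

Order ρ = 2.


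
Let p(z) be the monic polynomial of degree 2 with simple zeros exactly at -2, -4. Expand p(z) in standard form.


The polynomial is p(z) = ∏_{α ∈ S} (z − α), where S = {-2, -4}.
Expanding the product yields: p(z) = z^2 + 6·z + 8.
The resulting polynomial has degree 2 and real coefficients as required.

p(z) = z^2 + 6·z + 8.


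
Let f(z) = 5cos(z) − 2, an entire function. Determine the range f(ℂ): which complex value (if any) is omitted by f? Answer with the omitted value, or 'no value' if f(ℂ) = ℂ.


Little Picard bounds the complement of f(ℂ) to at most one point.
cos is entire and surjective onto ℂ: for every w ∈ ℂ, cos(ζ) = w has a solution ζ ∈ ℂ (e.g., via the complex inverse arccos). With ζ = z this gives z = ζ/(1). Then 5·cos(z) takes every value in 5·ℂ = ℂ, and adding -2 is a bijection of ℂ. So f is surjective and omits no value. (Note: only on the real line is cos bounded by [−1, 1].)

Omitted value: no value.


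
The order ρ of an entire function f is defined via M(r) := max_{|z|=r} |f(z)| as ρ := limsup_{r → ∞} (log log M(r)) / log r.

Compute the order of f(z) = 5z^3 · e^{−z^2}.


M(r) = max_{|z|=r} |5|·|z|^3·|e^{−z^2}| = 5·r^3 · e^{1r^2} (the factors attain their maxima compatibly on |z|=r). Then log M(r) = log 5 + 3·log r + 1r^2, dominated by the last term, so log log M(r) ~ 2·log r. The polynomial factor 5z^3 contributes only a log r term and does not affect the order. ρ = 2.
Therefore ρ = 2.

Order ρ = 2.


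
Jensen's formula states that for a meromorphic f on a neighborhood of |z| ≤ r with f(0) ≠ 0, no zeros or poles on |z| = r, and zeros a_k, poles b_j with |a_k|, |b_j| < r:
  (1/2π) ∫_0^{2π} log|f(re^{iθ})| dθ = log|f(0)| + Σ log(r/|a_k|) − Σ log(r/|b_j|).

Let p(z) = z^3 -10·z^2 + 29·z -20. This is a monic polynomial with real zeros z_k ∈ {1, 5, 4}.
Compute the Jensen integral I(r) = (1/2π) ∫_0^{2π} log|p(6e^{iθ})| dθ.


Zeros: 1, 4, 5; r = 6.
Inside |z| < r: 1, 4, 5. Outside (|z| ≥ r): ∅.
p(0) = -20, so log|p(0)| = log(20) = 2.9957.
Apply Jensen: I(r) = log|p(0)| + Σ_k log(r/|z_k|), summed over zeros inside |z| < r.
  log(r/|z_k|) for z_k = 1: log(6/1) = 1.7918
  log(r/|z_k|) for z_k = 5: log(6/5) = 0.1823
  log(r/|z_k|) for z_k = 4: log(6/4) = 0.4055
Sum over inside zeros: 2.3795.
I(r) = log|p(0)| + (inside sum) = 2.9957 + 2.3795 = 5.3753.
Closed form (all zeros inside, monic): I(r) = n·log(r) = 3·log(6) = 5.3753. ✓

I(r) ≈ 5.3753.


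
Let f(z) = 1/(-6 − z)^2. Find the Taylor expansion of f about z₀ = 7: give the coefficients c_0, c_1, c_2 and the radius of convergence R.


Let w = z − z₀, so z = z₀ + w.
Then -6 − z = -6 − (z₀ + w) = (-6 − z₀) − w = -13 − w.
f(z) = 1/(-13 − w)^2 = (1/(-13)^2) · (1 − w/(-13))^{−2}.
By the binomial series (1−u)^{−2} = Σ_{n≥0} C(n+1, 1) u^n for |u|<1, with u = w/(-13):
  c_n = C(n+1, 1) / (-13)^(n+2).
  c_0 = 1/(-13)^2 = 1/169.
  c_1 = 2/(-13)^3 = -2/2197.
  c_2 = 3/(-13)^4 = 3/28561.
The series is valid for |w/d| < 1, i.e. |z − z₀| < |d|.
Radius of convergence: R = |-6 − z₀| = |-13| = 13 (distance from z₀ to the singularity z = -6).

c_0 = 1/169, c_1 = -2/2197, c_2 = 3/28561; R = 13.


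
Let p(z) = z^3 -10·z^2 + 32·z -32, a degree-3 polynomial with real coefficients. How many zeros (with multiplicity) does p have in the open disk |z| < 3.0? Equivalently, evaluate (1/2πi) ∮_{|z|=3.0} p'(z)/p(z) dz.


The zeros of p are: 4, 4, 2.
Their magnitudes are: 4, 4, 2.
Zeros with |z| < R = 3.0: 2.
Count = 1.
By the argument principle, (1/2πi) ∮_{|z|=R} p'(z)/p(z) dz equals exactly this count.

Number of zeros inside |z| < 3.0: 1.


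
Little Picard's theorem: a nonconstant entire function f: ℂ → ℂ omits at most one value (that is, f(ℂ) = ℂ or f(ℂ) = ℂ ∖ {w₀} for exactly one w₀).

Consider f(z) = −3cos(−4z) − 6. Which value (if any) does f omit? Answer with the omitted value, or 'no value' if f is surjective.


Little Picard bounds the complement of f(ℂ) to at most one point.
cos is entire and surjective onto ℂ: for every w ∈ ℂ, cos(ζ) = w has a solution ζ ∈ ℂ (e.g., via the complex inverse arccos). With ζ = −4z this gives z = ζ/(-4). Then -3·cos(−4z) takes every value in -3·ℂ = ℂ, and adding -6 is a bijection of ℂ. So f is surjective and omits no value. (Note: only on the real line is cos bounded by [−1, 1].)

Omitted value: no value.


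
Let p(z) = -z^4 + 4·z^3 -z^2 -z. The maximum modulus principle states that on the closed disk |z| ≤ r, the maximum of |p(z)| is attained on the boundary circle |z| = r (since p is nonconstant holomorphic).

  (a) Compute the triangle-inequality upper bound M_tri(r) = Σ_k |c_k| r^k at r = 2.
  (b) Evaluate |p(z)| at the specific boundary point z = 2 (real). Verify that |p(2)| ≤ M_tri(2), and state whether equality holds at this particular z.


Coefficients: c_0 = 0, c_1 = -1, c_2 = -1, c_3 = 4, c_4 = -1. Radius r = 2.
Part (a). Triangle bound: M_tri(r) = Σ_k |c_k| r^k
  = |0|·2^0 + |-1|·2^1 + |-1|·2^2 + |4|·2^3 + |-1|·2^4
  = 0 + 2 + 4 + 32 + 16 = 54.
This bounds M(r) := max_{|z|=r} |p(z)| from above; equality holds iff all terms c_k z^k can be made to align in phase at a single z on |z|=r.
Part (b). At z = 2 (real, on the circle |z| = r):
  p(2) = (0)·2^0 + (-1)·2^1 + (-1)·2^2 + (4)·2^3 + (-1)·2^4 = 10.
  |p(2)| = 10.
Check: |p(2)| = 10 ≤ 54 = M_tri(2). ✓ Equality does not hold at z = 2 (the coefficients have mixed signs, so the terms do not all align in phase there).

M_tri(2) = 54; |p(2)| = 10; equality at z=2: no.
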